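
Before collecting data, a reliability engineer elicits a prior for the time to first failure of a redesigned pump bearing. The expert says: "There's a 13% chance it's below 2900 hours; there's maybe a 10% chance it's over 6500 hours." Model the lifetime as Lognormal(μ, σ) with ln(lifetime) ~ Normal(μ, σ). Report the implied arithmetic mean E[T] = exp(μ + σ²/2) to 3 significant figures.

If T ~ Lognormal(μ,σ) then ln T ~ Normal(μ,σ), so the p-quantile of ln T is μ + z_p·σ.
ln(2900) = 7.972 and ln(6500) = 8.78; z_{0.13} = -1.126, z_{0.9} = 1.282.
σ = (8.78 − 7.972)/(1.282 − (-1.126)) = 0.335.
μ = 7.972 − (-1.126)·0.335 = 8.350.
E[T] = exp(μ + σ²/2) = exp(8.350 + 0.0562) = 4470 hours.

E[T] ≈ 4470 hours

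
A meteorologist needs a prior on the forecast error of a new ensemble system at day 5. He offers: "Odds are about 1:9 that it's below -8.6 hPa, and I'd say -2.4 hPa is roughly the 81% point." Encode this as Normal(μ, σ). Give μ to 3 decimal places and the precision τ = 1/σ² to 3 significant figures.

For Normal(μ,σ), the p-quantile is μ + z_p·σ. Here z_{0.1} = -1.282, z_{0.81} = 0.8779.
So -8.6 = μ − 1.282σ and -2.4 = μ + 0.8779σ.
Subtracting: σ = (-2.4 − -8.6)/(0.8779 − (-1.282)) = 2.871.
Then μ = -8.6 − (-1.282)·2.871 = -4.921.
Precision τ = 1/σ² = 1/2.871² = 0.121.

μ = -4.921, τ = 0.121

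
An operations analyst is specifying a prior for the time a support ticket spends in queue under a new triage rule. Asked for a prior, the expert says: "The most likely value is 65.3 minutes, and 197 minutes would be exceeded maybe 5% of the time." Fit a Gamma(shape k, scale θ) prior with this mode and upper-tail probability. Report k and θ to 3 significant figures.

k ≈ 3.17, θ ≈ 30.1

Gamma(k,θ) with k>1 has mode (k−1)θ, so θ = 65.3/(k−1).
Need P(X < 197) = 0.95 with θ tied to k this way. Start at k = 2, θ = 65.3: P(X<197) ≈ 0.803.
Too low — raise k to concentrate. Iterating converges to k ≈ 3.17.
Then θ = 65.3/(3.17−1) ≈ 30.1.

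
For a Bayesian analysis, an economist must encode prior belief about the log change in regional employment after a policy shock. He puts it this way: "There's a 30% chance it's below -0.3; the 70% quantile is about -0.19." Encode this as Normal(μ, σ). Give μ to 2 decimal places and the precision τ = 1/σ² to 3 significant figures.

μ = -0.24, τ = 90.9

For Normal(μ,σ), the p-quantile is μ + z_p·σ. Here z_{0.3} = -0.5244, z_{0.7} = 0.5244.
So -0.3 = μ − 0.5244σ and -0.19 = μ + 0.5244σ.
Subtracting: σ = (-0.19 − -0.3)/(0.5244 − (-0.5244)) = 0.10.
Then μ = -0.3 − (-0.5244)·0.10 = -0.24.
Precision τ = 1/σ² = 1/0.1049² = 90.9.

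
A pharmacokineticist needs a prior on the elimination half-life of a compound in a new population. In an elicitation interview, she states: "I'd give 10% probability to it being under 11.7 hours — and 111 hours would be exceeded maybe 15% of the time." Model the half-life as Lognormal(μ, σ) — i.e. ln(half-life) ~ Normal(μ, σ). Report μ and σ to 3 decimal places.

If T ~ Lognormal(μ,σ) then ln T ~ Normal(μ,σ), so the p-quantile of ln T is μ + z_p·σ.
ln(11.7) = 2.46 and ln(111) = 4.71; z_{0.1} = -1.282, z_{0.85} = 1.036.
σ = (4.71 − 2.46)/(1.036 − (-1.282)) = 0.971.
μ = 2.46 − (-1.282)·0.971 = 3.704.

μ ≈ 3.704, σ ≈ 0.971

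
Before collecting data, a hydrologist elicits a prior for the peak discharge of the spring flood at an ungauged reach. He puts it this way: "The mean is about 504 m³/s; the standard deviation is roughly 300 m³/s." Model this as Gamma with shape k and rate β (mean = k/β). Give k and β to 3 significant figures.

For Gamma(k, rate β): mean = k/β, variance = k/β², so CV = 1/√k.
CV = SD/mean = 300/504 = 0.5952, hence k = 1/CV² = 2.82.
Then β = k/mean = 2.82/504 = 0.0056.

k ≈ 2.82, β ≈ 0.0056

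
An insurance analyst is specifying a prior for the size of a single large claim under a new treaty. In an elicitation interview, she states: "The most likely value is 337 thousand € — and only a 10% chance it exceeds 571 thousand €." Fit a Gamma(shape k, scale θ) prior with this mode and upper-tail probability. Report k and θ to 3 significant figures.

k ≈ 7.81, θ ≈ 49.5

Gamma(k,θ) with k>1 has mode (k−1)θ, so θ = 337/(k−1).
Need P(X < 571) = 0.9 with θ tied to k this way. Start at k = 2, θ = 337: P(X<571) ≈ 0.505.
Too low — raise k to concentrate. Iterating converges to k ≈ 7.81.
Then θ = 337/(7.81−1) ≈ 49.5.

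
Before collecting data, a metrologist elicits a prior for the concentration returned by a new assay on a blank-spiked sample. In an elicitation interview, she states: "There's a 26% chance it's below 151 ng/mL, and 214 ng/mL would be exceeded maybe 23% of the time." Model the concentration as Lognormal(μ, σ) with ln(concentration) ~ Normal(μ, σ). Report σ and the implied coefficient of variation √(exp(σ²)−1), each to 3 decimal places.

If T ~ Lognormal(μ,σ) then ln T ~ Normal(μ,σ), so the p-quantile of ln T is μ + z_p·σ.
ln(151) = 5.017 and ln(214) = 5.366; z_{0.26} = -0.6433, z_{0.77} = 0.7388.
σ = (5.366 − 5.017)/(0.7388 − (-0.6433)) = 0.252.
μ = 5.017 − (-0.6433)·0.252 = 5.180.
CV = √(exp(σ²)−1) = √(exp(0.0636)−1) = 0.256.

σ ≈ 0.252, CV ≈ 0.256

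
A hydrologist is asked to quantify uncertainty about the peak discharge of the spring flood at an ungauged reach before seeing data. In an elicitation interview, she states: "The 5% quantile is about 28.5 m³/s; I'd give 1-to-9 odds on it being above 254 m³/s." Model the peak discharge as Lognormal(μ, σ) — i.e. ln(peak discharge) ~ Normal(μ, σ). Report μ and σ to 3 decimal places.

μ ≈ 4.579, σ ≈ 0.747

If T ~ Lognormal(μ,σ) then ln T ~ Normal(μ,σ), so the p-quantile of ln T is μ + z_p·σ.
ln(28.5) = 3.35 and ln(254) = 5.537; z_{0.05} = -1.645, z_{0.9} = 1.282.
σ = (5.537 − 3.35)/(1.282 − (-1.645)) = 0.747.
μ = 3.35 − (-1.645)·0.747 = 4.579.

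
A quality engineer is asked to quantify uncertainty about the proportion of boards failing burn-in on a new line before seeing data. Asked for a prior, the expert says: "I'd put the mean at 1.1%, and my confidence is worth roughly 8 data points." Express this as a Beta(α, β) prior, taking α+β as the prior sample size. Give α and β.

Under the effective-sample-size interpretation, Beta(α, β) has prior mean α/(α+β) and prior sample size α+β.
So α+β = 8 and α/(α+β) = 0.011, giving α = 0.011·8 = 0.088 and β = 8 − 0.088 = 7.912.

α = 0.088, β = 7.912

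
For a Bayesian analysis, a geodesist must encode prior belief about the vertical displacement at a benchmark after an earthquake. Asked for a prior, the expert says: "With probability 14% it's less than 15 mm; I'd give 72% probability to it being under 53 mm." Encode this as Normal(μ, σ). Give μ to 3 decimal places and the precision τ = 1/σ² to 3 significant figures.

The p-quantile of Normal(μ,σ) is μ + z_p·σ, with z_{0.14} = -1.08 and z_{0.72} = 0.5828.
Eliminate σ: μ = (z₂·x₁ − z₁·x₂)/(z₂ − z₁) = (0.5828·15 − (-1.08)·53)/1.663 = 39.683.
Then σ = (x₂ − x₁)/(z₂ − z₁) = (53 − 15)/1.663 = 22.848.
Precision τ = 1/σ² = 1/22.85² = 0.00192.

μ = 39.683, τ = 0.00192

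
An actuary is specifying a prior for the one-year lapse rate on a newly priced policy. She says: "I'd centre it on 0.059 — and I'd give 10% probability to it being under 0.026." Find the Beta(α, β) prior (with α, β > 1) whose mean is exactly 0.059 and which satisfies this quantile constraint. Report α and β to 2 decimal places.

α ≈ 3.89, β ≈ 62.09

With mean 0.059 fixed, write α = 0.059s, β = 0.941s where s = α+β.
Need P(θ < 0.026) = 0.1 under Beta(0.059s, 0.941s). Normal approximation: (q−m)/√(m(1−m)/s) ≈ z_{0.1} = -1.28, so s ≈ 0.059·0.941·(-1.28)²/(0.026−0.059)² = 83.7.
At s = 83.7: P(θ<0.026) ≈ 0.069. Adjusting to match 0.1 gives s ≈ 65.98.
So α = 0.059·65.98 ≈ 3.89, β = 0.941·65.98 ≈ 62.09.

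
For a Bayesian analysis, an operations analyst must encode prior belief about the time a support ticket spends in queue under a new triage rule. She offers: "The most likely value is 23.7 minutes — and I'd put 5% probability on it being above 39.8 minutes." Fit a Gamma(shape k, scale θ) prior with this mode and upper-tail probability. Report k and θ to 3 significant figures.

k ≈ 11.4, θ ≈ 2.28

Gamma(k,θ) with k>1 has mode (k−1)θ, so θ = 23.7/(k−1).
Need P(X < 39.8) = 0.95 with θ tied to k this way. Start at k = 2, θ = 23.7: P(X<39.8) ≈ 0.500.
Too low — raise k to concentrate. Iterating converges to k ≈ 11.4.
Then θ = 23.7/(11.4−1) ≈ 2.28.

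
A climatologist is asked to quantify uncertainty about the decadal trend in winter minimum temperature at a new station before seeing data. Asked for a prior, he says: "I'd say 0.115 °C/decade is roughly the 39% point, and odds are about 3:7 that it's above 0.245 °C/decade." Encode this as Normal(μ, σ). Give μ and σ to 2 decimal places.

μ = 0.16, σ = 0.16

The p-quantile of Normal(μ,σ) is μ + z_p·σ, with z_{0.39} = -0.2793 and z_{0.7} = 0.5244.
Eliminate σ: μ = (z₂·x₁ − z₁·x₂)/(z₂ − z₁) = (0.5244·0.115 − (-0.2793)·0.245)/0.8037 = 0.16.
Then σ = (x₂ − x₁)/(z₂ − z₁) = (0.245 − 0.115)/0.8037 = 0.16.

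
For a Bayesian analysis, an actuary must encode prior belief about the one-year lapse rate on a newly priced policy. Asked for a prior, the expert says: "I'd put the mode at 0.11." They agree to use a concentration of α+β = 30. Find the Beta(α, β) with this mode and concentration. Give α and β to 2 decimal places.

For α,β > 1 the Beta mode is (α−1)/(α+β−2). With α+β = 30, the mode is (α−1)/28.
Set (α−1)/28 = 0.11 → α = 1 + 0.11·28 = 4.08.
β = 30 − α = 25.92.

α = 4.08, β = 25.92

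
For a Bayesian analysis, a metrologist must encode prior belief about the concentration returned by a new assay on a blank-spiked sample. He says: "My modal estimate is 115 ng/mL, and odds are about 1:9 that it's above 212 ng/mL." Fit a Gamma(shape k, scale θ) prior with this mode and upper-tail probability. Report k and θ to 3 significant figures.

Gamma(k,θ) with k>1 has mode (k−1)θ, so θ = 115/(k−1).
Need P(X < 212) = 0.9 with θ tied to k this way. Start at k = 2, θ = 115: P(X<212) ≈ 0.550.
Too low — raise k to concentrate. Iterating converges to k ≈ 6.1.
Then θ = 115/(6.1−1) ≈ 22.6.

k ≈ 6.1, θ ≈ 22.6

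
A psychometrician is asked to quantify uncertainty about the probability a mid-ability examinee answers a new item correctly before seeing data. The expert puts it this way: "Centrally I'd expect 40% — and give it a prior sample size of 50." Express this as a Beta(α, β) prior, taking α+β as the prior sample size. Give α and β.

Under the effective-sample-size interpretation, Beta(α, β) has prior mean α/(α+β) and prior sample size α+β.
So α+β = 50 and α/(α+β) = 0.4, giving α = 0.4·50 = 20 and β = 50 − 20 = 30.

α = 20, β = 30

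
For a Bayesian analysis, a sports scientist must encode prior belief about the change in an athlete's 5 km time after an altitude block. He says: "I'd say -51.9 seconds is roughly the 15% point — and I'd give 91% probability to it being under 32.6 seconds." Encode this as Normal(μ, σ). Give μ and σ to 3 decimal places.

For Normal(μ,σ), the p-quantile is μ + z_p·σ. Here z_{0.15} = -1.036, z_{0.91} = 1.341.
So -51.9 = μ − 1.036σ and 32.6 = μ + 1.341σ.
Subtracting: σ = (32.6 − -51.9)/(1.341 − (-1.036)) = 35.546.
Then μ = -51.9 − (-1.036)·35.546 = -15.059.

μ = -15.059, σ = 35.546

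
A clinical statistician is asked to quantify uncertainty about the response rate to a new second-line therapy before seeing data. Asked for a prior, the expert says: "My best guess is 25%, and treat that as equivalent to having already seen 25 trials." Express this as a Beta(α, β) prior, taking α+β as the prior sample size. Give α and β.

Under the effective-sample-size interpretation, Beta(α, β) has prior mean α/(α+β) and prior sample size α+β.
So α+β = 25 and α/(α+β) = 0.25, giving α = 0.25·25 = 6.25 and β = 25 − 6.25 = 18.75.

α = 6.25, β = 18.75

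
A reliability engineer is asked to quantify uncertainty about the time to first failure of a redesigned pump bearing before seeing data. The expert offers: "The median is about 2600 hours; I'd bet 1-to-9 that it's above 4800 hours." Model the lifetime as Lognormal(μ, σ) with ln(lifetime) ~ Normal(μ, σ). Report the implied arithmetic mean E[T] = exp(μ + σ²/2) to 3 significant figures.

If T ~ Lognormal(μ,σ) then ln T ~ Normal(μ,σ), so the p-quantile of ln T is μ + z_p·σ.
ln(2600) = 7.863 and ln(4800) = 8.476; z_{0.5} = 0, z_{0.9} = 1.282.
σ = (8.476 − 7.863)/(1.282 − (0)) = 0.478.
μ = 7.863 − (0)·0.478 = 7.863.
E[T] = exp(μ + σ²/2) = exp(7.863 + 0.1144) = 2920 hours.

E[T] ≈ 2920 hours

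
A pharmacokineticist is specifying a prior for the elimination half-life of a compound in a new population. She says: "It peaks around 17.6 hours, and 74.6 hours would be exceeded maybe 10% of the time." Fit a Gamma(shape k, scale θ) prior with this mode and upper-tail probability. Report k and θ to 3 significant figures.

k ≈ 1.87, θ ≈ 20.2

Gamma(k,θ) with k>1 has mode (k−1)θ, so θ = 17.6/(k−1).
Need P(X < 74.6) = 0.9 with θ tied to k this way. Start at k = 2, θ = 17.6: P(X<74.6) ≈ 0.924.
Too high — lower k to spread out. Iterating converges to k ≈ 1.87.
Then θ = 17.6/(1.87−1) ≈ 20.2.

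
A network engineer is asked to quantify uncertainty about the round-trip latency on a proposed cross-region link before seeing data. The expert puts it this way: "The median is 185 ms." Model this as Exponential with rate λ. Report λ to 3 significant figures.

λ ≈ 0.00375

Exponential median = ln 2 / λ, so λ = ln 2 / 185.0 = 0.00375.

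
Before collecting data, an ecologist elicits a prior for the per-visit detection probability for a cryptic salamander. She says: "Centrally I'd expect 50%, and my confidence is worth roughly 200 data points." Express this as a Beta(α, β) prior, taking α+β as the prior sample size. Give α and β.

α = 100, β = 100

Under the effective-sample-size interpretation, Beta(α, β) has prior mean α/(α+β) and prior sample size α+β.
So α+β = 200 and α/(α+β) = 0.5, giving α = 0.5·200 = 100 and β = 200 − 100 = 100.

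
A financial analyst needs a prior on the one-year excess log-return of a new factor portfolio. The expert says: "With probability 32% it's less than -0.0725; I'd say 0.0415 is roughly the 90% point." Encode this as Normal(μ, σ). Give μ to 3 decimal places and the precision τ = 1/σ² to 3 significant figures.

The p-quantile of Normal(μ,σ) is μ + z_p·σ, with z_{0.32} = -0.4677 and z_{0.9} = 1.282.
Eliminate σ: μ = (z₂·x₁ − z₁·x₂)/(z₂ − z₁) = (1.282·-0.0725 − (-0.4677)·0.0415)/1.749 = -0.042.
Then σ = (x₂ − x₁)/(z₂ − z₁) = (0.0415 − -0.0725)/1.749 = 0.065.
Precision τ = 1/σ² = 1/0.06517² = 235.

μ = -0.042, τ = 235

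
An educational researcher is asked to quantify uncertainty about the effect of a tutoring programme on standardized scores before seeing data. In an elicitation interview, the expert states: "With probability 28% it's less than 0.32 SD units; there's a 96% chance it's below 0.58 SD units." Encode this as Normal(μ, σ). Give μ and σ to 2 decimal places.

For Normal(μ,σ), the p-quantile is μ + z_p·σ. Here z_{0.28} = -0.5828, z_{0.96} = 1.751.
So 0.32 = μ − 0.5828σ and 0.58 = μ + 1.751σ.
Subtracting: σ = (0.58 − 0.32)/(1.751 − (-0.5828)) = 0.11.
Then μ = 0.32 − (-0.5828)·0.11 = 0.38.

μ = 0.38, σ = 0.11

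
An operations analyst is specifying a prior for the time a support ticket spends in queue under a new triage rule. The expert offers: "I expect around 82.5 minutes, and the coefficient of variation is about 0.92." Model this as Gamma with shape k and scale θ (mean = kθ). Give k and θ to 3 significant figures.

For Gamma(k, scale θ): mean = kθ, variance = kθ², so CV = 1/√k.
CV = 0.92, hence k = 1/CV² = 1.18.
Then θ = mean/k = 82.5/1.18 = 69.8.

k ≈ 1.18, θ ≈ 69.8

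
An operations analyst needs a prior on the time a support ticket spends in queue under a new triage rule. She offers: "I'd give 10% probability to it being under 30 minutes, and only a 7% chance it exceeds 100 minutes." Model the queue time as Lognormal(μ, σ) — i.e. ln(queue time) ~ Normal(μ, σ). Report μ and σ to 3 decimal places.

If T ~ Lognormal(μ,σ) then ln T ~ Normal(μ,σ), so the p-quantile of ln T is μ + z_p·σ.
ln(30) = 3.401 and ln(100) = 4.605; z_{0.1} = -1.282, z_{0.93} = 1.476.
σ = (4.605 − 3.401)/(1.476 − (-1.282)) = 0.437.
μ = 3.401 − (-1.282)·0.437 = 3.961.

μ ≈ 3.961, σ ≈ 0.437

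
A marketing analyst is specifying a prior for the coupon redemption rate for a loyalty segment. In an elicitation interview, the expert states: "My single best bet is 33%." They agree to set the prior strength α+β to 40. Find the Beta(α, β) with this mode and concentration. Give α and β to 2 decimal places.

For α,β > 1 the Beta mode is (α−1)/(α+β−2). With α+β = 40, the mode is (α−1)/38.
Set (α−1)/38 = 0.33 → α = 1 + 0.33·38 = 13.54.
β = 40 − α = 26.46.

α = 13.54, β = 26.46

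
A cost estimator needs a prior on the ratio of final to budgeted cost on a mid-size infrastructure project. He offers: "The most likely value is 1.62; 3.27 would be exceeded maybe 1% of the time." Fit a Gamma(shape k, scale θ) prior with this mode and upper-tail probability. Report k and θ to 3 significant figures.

Gamma(k,θ) with k>1 has mode (k−1)θ, so θ = 1.62/(k−1).
Need P(X < 3.27) = 0.99 with θ tied to k this way. Start at k = 2, θ = 1.62: P(X<3.27) ≈ 0.599.
Too low — raise k to concentrate. Iterating converges to k ≈ 10.9.
Then θ = 1.62/(10.9−1) ≈ 0.163.

k ≈ 10.9, θ ≈ 0.163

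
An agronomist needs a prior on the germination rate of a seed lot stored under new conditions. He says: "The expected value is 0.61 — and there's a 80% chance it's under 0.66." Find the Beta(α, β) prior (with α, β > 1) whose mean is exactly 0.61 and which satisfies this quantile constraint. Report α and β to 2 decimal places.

α ≈ 41.67, β ≈ 26.64

With mean 0.61 fixed, write α = 0.61s, β = 0.39s where s = α+β.
Need P(θ < 0.66) = 0.8 under Beta(0.61s, 0.39s). Normal approximation: (q−m)/√(m(1−m)/s) ≈ z_{0.8} = 0.842, so s ≈ 0.61·0.39·(0.842)²/(0.66−0.61)² = 67.4.
At s = 67.4: P(θ<0.66) ≈ 0.798. Adjusting to match 0.8 gives s ≈ 68.31.
So α = 0.61·68.31 ≈ 41.67, β = 0.39·68.31 ≈ 26.64.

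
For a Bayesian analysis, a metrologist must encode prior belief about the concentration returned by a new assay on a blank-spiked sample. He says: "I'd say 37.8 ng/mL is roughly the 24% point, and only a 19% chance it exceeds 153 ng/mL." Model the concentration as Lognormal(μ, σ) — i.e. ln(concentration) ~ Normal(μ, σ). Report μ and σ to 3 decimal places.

μ ≈ 4.256, σ ≈ 0.883

If T ~ Lognormal(μ,σ) then ln T ~ Normal(μ,σ), so the p-quantile of ln T is μ + z_p·σ.
ln(37.8) = 3.632 and ln(153) = 5.03; z_{0.24} = -0.7063, z_{0.81} = 0.8779.
σ = (5.03 − 3.632)/(0.8779 − (-0.7063)) = 0.883.
μ = 3.632 − (-0.7063)·0.883 = 4.256.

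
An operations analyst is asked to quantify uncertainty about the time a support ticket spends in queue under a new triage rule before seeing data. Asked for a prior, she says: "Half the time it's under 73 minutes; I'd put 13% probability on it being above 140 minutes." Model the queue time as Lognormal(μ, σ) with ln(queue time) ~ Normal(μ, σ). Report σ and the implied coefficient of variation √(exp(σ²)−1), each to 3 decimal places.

If T ~ Lognormal(μ,σ) then ln T ~ Normal(μ,σ), so the p-quantile of ln T is μ + z_p·σ.
ln(73) = 4.29 and ln(140) = 4.942; z_{0.5} = 0, z_{0.87} = 1.126.
σ = (4.942 − 4.29)/(1.126 − (0)) = 0.578.
μ = 4.29 − (0)·0.578 = 4.290.
CV = √(exp(σ²)−1) = √(exp(0.3342)−1) = 0.630.

σ ≈ 0.578, CV ≈ 0.630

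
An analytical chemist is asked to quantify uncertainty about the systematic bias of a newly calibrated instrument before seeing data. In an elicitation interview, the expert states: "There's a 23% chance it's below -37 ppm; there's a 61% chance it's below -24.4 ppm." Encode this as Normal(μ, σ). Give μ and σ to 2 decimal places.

For Normal(μ,σ), the p-quantile is μ + z_p·σ. Here z_{0.23} = -0.7388, z_{0.61} = 0.2793.
So -37 = μ − 0.7388σ and -24.4 = μ + 0.2793σ.
Subtracting: σ = (-24.4 − -37)/(0.2793 − (-0.7388)) = 12.38.
Then μ = -37 − (-0.7388)·12.38 = -27.86.

μ = -27.86, σ = 12.38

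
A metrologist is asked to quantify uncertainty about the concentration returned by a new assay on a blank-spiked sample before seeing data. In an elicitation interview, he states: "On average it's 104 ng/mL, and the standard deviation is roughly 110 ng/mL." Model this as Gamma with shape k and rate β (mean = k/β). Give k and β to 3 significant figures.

k ≈ 0.894, β ≈ 0.0086

For Gamma(k, rate β): mean = k/β, variance = k/β², so CV = 1/√k.
CV = SD/mean = 110/104 = 1.058, hence k = 1/CV² = 0.894.
Then β = k/mean = 0.894/104 = 0.0086.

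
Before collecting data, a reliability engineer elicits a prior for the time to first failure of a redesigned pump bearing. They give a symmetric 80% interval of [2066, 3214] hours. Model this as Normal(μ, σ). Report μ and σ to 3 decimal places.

μ = 2640.000, σ = 447.895

A symmetric 80% interval runs μ ± z·σ with z = 1.282.
Half-width = 574, so σ = 574/1.282 = 447.895.
μ is the interval midpoint, 2640.000.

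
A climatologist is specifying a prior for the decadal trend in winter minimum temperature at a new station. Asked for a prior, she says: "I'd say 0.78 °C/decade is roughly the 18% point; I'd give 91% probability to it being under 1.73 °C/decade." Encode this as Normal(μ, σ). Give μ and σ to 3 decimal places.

The p-quantile of Normal(μ,σ) is μ + z_p·σ, with z_{0.18} = -0.9154 and z_{0.91} = 1.341.
Eliminate σ: μ = (z₂·x₁ − z₁·x₂)/(z₂ − z₁) = (1.341·0.78 − (-0.9154)·1.73)/2.256 = 1.165.
Then σ = (x₂ − x₁)/(z₂ − z₁) = (1.73 − 0.78)/2.256 = 0.421.

μ = 1.165, σ = 0.421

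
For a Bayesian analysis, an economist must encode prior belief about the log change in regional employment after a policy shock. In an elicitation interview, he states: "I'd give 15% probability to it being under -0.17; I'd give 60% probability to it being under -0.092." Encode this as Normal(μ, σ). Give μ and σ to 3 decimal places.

μ = -0.107, σ = 0.060

The p-quantile of Normal(μ,σ) is μ + z_p·σ, with z_{0.15} = -1.036 and z_{0.6} = 0.2533.
Eliminate σ: μ = (z₂·x₁ − z₁·x₂)/(z₂ − z₁) = (0.2533·-0.17 − (-1.036)·-0.092)/1.29 = -0.107.
Then σ = (x₂ − x₁)/(z₂ − z₁) = (-0.092 − -0.17)/1.29 = 0.060.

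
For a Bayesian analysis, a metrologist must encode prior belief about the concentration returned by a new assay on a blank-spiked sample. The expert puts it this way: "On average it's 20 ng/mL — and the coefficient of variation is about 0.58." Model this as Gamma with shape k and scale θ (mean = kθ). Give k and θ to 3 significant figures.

k ≈ 2.97, θ ≈ 6.73

For Gamma(k, scale θ): mean = kθ, variance = kθ², so CV = 1/√k.
CV = 0.58, hence k = 1/CV² = 2.97.
Then θ = mean/k = 20/2.97 = 6.73.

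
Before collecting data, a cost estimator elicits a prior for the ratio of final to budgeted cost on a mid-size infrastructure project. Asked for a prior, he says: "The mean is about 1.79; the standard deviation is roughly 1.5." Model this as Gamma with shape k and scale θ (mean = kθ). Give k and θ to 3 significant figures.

For Gamma(k, scale θ): mean = kθ, variance = kθ², so CV = 1/√k.
CV = SD/mean = 1.5/1.79 = 0.838, hence k = 1/CV² = 1.42.
Then θ = mean/k = 1.79/1.42 = 1.26.

k ≈ 1.42, θ ≈ 1.26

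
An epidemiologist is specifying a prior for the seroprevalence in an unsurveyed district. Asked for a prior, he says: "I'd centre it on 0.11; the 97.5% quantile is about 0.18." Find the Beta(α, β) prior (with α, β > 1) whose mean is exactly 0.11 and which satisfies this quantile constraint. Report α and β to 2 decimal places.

With mean 0.11 fixed, write α = 0.11s, β = 0.89s where s = α+β.
Need P(θ < 0.18) = 0.975 under Beta(0.11s, 0.89s). Normal approximation: (q−m)/√(m(1−m)/s) ≈ z_{0.975} = 1.96, so s ≈ 0.11·0.89·(1.96)²/(0.18−0.11)² = 76.8.
At s = 76.8: P(θ<0.18) ≈ 0.963. Adjusting to match 0.975 gives s ≈ 94.61.
So α = 0.11·94.61 ≈ 10.41, β = 0.89·94.61 ≈ 84.20.

α ≈ 10.41, β ≈ 84.20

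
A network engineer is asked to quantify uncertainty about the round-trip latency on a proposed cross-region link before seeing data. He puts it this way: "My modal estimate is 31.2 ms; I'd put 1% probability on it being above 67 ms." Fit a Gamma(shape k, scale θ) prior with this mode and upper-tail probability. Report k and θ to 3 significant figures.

Gamma(k,θ) with k>1 has mode (k−1)θ, so θ = 31.2/(k−1).
Need P(X < 67) = 0.99 with θ tied to k this way. Start at k = 2, θ = 31.2: P(X<67) ≈ 0.632.
Too low — raise k to concentrate. Iterating converges to k ≈ 9.29.
Then θ = 31.2/(9.29−1) ≈ 3.76.

k ≈ 9.29, θ ≈ 3.76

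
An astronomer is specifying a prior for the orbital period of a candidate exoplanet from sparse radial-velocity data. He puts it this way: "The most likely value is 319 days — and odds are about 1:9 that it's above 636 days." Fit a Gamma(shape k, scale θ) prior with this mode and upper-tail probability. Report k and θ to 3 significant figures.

k ≈ 5.03, θ ≈ 79.2

Gamma(k,θ) with k>1 has mode (k−1)θ, so θ = 319/(k−1).
Need P(X < 636) = 0.9 with θ tied to k this way. Start at k = 2, θ = 319: P(X<636) ≈ 0.592.
Too low — raise k to concentrate. Iterating converges to k ≈ 5.03.
Then θ = 319/(5.03−1) ≈ 79.2.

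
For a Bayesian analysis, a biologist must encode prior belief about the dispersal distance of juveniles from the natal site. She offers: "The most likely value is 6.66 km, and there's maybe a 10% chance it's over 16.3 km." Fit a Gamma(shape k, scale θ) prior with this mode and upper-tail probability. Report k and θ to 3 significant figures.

k ≈ 3.4, θ ≈ 2.78

Gamma(k,θ) with k>1 has mode (k−1)θ, so θ = 6.66/(k−1).
Need P(X < 16.3) = 0.9 with θ tied to k this way. Start at k = 2, θ = 6.66: P(X<16.3) ≈ 0.702.
Too low — raise k to concentrate. Iterating converges to k ≈ 3.4.
Then θ = 6.66/(3.4−1) ≈ 2.78.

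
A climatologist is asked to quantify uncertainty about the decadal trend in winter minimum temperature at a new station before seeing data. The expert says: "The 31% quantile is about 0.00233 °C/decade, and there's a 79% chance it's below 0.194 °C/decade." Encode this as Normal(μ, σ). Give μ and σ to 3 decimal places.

μ = 0.075, σ = 0.147

For Normal(μ,σ), the p-quantile is μ + z_p·σ. Here z_{0.31} = -0.4959, z_{0.79} = 0.8064.
So 0.00233 = μ − 0.4959σ and 0.194 = μ + 0.8064σ.
Subtracting: σ = (0.194 − 0.00233)/(0.8064 − (-0.4959)) = 0.147.
Then μ = 0.00233 − (-0.4959)·0.147 = 0.075.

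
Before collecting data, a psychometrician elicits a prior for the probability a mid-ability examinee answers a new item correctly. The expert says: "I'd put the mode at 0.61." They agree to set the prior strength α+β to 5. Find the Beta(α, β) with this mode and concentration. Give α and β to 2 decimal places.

For α,β > 1 the Beta mode is (α−1)/(α+β−2). With α+β = 5, the mode is (α−1)/3.
Set (α−1)/3 = 0.61 → α = 1 + 0.61·3 = 2.83.
β = 5 − α = 2.17.

α = 2.83, β = 2.17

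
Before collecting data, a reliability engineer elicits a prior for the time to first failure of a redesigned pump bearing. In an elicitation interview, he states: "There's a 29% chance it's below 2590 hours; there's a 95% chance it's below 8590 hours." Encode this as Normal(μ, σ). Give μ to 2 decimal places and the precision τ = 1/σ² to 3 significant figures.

For Normal(μ,σ), the p-quantile is μ + z_p·σ. Here z_{0.29} = -0.5534, z_{0.95} = 1.645.
So 2590 = μ − 0.5534σ and 8590 = μ + 1.645σ.
Subtracting: σ = (8590 − 2590)/(1.645 − (-0.5534)) = 2729.46.
Then μ = 2590 − (-0.5534)·2729.46 = 4100.44.
Precision τ = 1/σ² = 1/2729² = 1.34e-07.

μ = 4100.44, τ = 1.34e-07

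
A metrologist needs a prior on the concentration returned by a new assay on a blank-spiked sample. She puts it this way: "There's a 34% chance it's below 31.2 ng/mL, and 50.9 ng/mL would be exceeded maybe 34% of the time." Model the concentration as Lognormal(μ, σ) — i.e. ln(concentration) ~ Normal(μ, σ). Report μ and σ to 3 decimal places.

If T ~ Lognormal(μ,σ) then ln T ~ Normal(μ,σ), so the p-quantile of ln T is μ + z_p·σ.
ln(31.2) = 3.44 and ln(50.9) = 3.93; z_{0.34} = -0.4125, z_{0.66} = 0.4125.
σ = (3.93 − 3.44)/(0.4125 − (-0.4125)) = 0.593.
μ = 3.44 − (-0.4125)·0.593 = 3.685.

μ ≈ 3.685, σ ≈ 0.593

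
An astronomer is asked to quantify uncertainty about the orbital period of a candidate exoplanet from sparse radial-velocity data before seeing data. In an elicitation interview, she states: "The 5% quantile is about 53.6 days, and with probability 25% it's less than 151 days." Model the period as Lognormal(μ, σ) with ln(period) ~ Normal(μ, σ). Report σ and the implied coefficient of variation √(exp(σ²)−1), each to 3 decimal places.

If T ~ Lognormal(μ,σ) then ln T ~ Normal(μ,σ), so the p-quantile of ln T is μ + z_p·σ.
ln(53.6) = 3.982 and ln(151) = 5.017; z_{0.05} = -1.645, z_{0.25} = -0.6745.
σ = (5.017 − 3.982)/(-0.6745 − (-1.645)) = 1.067.
μ = 3.982 − (-1.645)·1.067 = 5.737.
CV = √(exp(σ²)−1) = √(exp(1.1393)−1) = 1.458.

σ ≈ 1.067, CV ≈ 1.458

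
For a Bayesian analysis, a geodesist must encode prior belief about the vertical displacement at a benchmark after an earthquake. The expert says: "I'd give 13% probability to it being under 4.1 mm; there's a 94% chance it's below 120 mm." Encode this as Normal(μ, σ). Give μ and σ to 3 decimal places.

The p-quantile of Normal(μ,σ) is μ + z_p·σ, with z_{0.13} = -1.126 and z_{0.94} = 1.555.
Eliminate σ: μ = (z₂·x₁ − z₁·x₂)/(z₂ − z₁) = (1.555·4.1 − (-1.126)·120)/2.681 = 52.791.
Then σ = (x₂ − x₁)/(z₂ − z₁) = (120 − 4.1)/2.681 = 43.227.

μ = 52.791, σ = 43.227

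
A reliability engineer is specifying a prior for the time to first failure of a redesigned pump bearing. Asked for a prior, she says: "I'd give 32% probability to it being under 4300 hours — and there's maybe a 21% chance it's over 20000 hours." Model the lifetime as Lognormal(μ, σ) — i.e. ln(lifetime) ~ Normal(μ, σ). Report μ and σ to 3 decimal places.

μ ≈ 8.931, σ ≈ 1.206

If T ~ Lognormal(μ,σ) then ln T ~ Normal(μ,σ), so the p-quantile of ln T is μ + z_p·σ.
ln(4300) = 8.366 and ln(20000) = 9.903; z_{0.32} = -0.4677, z_{0.79} = 0.8064.
σ = (9.903 − 8.366)/(0.8064 − (-0.4677)) = 1.206.
μ = 8.366 − (-0.4677)·1.206 = 8.931.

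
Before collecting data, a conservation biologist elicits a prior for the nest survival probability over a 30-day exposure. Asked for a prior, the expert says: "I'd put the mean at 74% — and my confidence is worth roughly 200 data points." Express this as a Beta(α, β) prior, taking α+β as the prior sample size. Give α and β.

α = 148, β = 52

Under the effective-sample-size interpretation, Beta(α, β) has prior mean α/(α+β) and prior sample size α+β.
So α+β = 200 and α/(α+β) = 0.74, giving α = 0.74·200 = 148 and β = 200 − 148 = 52.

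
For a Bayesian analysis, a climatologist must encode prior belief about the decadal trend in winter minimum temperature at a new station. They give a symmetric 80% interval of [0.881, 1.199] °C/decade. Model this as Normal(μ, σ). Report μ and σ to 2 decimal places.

μ = 1.04, σ = 0.12

A symmetric 80% interval runs μ ± z·σ with z = 1.282.
Half-width = 0.159, so σ = 0.159/1.282 = 0.12.
μ is the interval midpoint, 1.04.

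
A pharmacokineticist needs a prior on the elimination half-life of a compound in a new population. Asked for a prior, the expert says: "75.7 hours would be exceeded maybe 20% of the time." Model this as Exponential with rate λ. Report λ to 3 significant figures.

λ ≈ 0.0213

P(T > 75.7) = e^(−λ·75.7) = 0.2, so λ = −ln(0.2)/75.7 = 0.0213.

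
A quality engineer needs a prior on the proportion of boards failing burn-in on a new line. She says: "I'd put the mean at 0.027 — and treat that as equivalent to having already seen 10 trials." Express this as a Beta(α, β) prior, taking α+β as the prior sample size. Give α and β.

Under the effective-sample-size interpretation, Beta(α, β) has prior mean α/(α+β) and prior sample size α+β.
So α+β = 10 and α/(α+β) = 0.027, giving α = 0.027·10 = 0.27 and β = 10 − 0.27 = 9.73.

α = 0.27, β = 9.73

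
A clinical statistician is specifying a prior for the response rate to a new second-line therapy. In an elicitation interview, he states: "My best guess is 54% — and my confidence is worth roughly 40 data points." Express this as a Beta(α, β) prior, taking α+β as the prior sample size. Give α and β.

Under the effective-sample-size interpretation, Beta(α, β) has prior mean α/(α+β) and prior sample size α+β.
So α+β = 40 and α/(α+β) = 0.54, giving α = 0.54·40 = 21.6 and β = 40 − 21.6 = 18.4.

α = 21.6, β = 18.4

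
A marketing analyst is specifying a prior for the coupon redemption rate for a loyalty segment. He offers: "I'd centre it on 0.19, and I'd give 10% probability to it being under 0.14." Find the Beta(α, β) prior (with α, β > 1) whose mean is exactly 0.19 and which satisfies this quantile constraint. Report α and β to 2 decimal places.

With mean 0.19 fixed, write α = 0.19s, β = 0.81s where s = α+β.
Need P(θ < 0.14) = 0.1 under Beta(0.19s, 0.81s). Normal approximation: (q−m)/√(m(1−m)/s) ≈ z_{0.1} = -1.28, so s ≈ 0.19·0.81·(-1.28)²/(0.14−0.19)² = 101.1.
At s = 101.1: P(θ<0.14) ≈ 0.092. Adjusting to match 0.1 gives s ≈ 94.50.
So α = 0.19·94.50 ≈ 17.95, β = 0.81·94.50 ≈ 76.54.

α ≈ 17.95, β ≈ 76.54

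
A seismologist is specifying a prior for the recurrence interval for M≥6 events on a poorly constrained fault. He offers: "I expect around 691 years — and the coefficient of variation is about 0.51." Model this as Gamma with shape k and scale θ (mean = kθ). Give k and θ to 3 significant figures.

k ≈ 3.84, θ ≈ 180

For Gamma(k, scale θ): mean = kθ, variance = kθ², so CV = 1/√k.
CV = 0.51, hence k = 1/CV² = 3.84.
Then θ = mean/k = 691/3.84 = 180.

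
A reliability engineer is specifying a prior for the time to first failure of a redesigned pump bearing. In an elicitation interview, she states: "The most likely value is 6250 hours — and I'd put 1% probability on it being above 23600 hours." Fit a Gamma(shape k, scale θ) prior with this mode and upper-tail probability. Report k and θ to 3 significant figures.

Gamma(k,θ) with k>1 has mode (k−1)θ, so θ = 6250/(k−1).
Need P(X < 23600) = 0.99 with θ tied to k this way. Start at k = 2, θ = 6250: P(X<23600) ≈ 0.891.
Too low — raise k to concentrate. Iterating converges to k ≈ 3.41.
Then θ = 6250/(3.41−1) ≈ 2600.

k ≈ 3.41, θ ≈ 2600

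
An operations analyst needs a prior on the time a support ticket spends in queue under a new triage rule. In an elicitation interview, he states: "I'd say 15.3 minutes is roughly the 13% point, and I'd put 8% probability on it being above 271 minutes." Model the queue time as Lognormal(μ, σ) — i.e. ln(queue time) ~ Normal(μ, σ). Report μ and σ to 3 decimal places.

If T ~ Lognormal(μ,σ) then ln T ~ Normal(μ,σ), so the p-quantile of ln T is μ + z_p·σ.
ln(15.3) = 2.728 and ln(271) = 5.602; z_{0.13} = -1.126, z_{0.92} = 1.405.
σ = (5.602 − 2.728)/(1.405 − (-1.126)) = 1.135.
μ = 2.728 − (-1.126)·1.135 = 4.007.

μ ≈ 4.007, σ ≈ 1.135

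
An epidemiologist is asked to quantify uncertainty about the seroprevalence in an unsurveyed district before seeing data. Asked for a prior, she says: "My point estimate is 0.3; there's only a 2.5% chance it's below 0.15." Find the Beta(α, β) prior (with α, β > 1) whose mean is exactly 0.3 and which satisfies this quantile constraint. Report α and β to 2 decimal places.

With mean 0.3 fixed, write α = 0.3s, β = 0.7s where s = α+β.
Need P(θ < 0.15) = 0.025 under Beta(0.3s, 0.7s). Normal approximation: (q−m)/√(m(1−m)/s) ≈ z_{0.025} = -1.96, so s ≈ 0.3·0.7·(-1.96)²/(0.15−0.3)² = 35.9.
At s = 35.9: P(θ<0.15) ≈ 0.014. Adjusting to match 0.025 gives s ≈ 28.69.
So α = 0.3·28.69 ≈ 8.61, β = 0.7·28.69 ≈ 20.08.

α ≈ 8.61, β ≈ 20.08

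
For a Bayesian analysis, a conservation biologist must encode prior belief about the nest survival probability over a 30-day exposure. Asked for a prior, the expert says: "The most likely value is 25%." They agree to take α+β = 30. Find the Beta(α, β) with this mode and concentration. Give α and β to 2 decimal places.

α = 8.00, β = 22.00

For α,β > 1 the Beta mode is (α−1)/(α+β−2). With α+β = 30, the mode is (α−1)/28.
Set (α−1)/28 = 0.25 → α = 1 + 0.25·28 = 8.00.
β = 30 − α = 22.00.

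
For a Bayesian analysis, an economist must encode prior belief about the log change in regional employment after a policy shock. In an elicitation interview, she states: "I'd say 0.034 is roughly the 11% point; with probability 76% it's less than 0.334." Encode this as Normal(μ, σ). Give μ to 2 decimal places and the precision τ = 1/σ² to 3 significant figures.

μ = 0.22, τ = 41.5

For Normal(μ,σ), the p-quantile is μ + z_p·σ. Here z_{0.11} = -1.227, z_{0.76} = 0.7063.
So 0.034 = μ − 1.227σ and 0.334 = μ + 0.7063σ.
Subtracting: σ = (0.334 − 0.034)/(0.7063 − (-1.227)) = 0.16.
Then μ = 0.034 − (-1.227)·0.16 = 0.22.
Precision τ = 1/σ² = 1/0.1552² = 41.5.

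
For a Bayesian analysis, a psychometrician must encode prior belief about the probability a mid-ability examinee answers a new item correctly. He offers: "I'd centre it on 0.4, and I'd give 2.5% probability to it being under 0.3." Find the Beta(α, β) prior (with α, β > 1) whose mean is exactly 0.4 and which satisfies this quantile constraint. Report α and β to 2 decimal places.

With mean 0.4 fixed, write α = 0.4s, β = 0.6s where s = α+β.
Need P(θ < 0.3) = 0.025 under Beta(0.4s, 0.6s). Normal approximation: (q−m)/√(m(1−m)/s) ≈ z_{0.025} = -1.96, so s ≈ 0.4·0.6·(-1.96)²/(0.3−0.4)² = 92.2.
At s = 92.2: P(θ<0.3) ≈ 0.022. Adjusting to match 0.025 gives s ≈ 86.83.
So α = 0.4·86.83 ≈ 34.73, β = 0.6·86.83 ≈ 52.10.

α ≈ 34.73, β ≈ 52.10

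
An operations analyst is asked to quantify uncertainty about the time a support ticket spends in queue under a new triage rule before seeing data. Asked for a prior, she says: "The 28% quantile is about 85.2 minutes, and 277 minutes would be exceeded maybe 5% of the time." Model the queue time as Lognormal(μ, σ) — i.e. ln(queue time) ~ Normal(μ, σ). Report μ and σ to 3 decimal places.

If T ~ Lognormal(μ,σ) then ln T ~ Normal(μ,σ), so the p-quantile of ln T is μ + z_p·σ.
ln(85.2) = 4.445 and ln(277) = 5.624; z_{0.28} = -0.5828, z_{0.95} = 1.645.
σ = (5.624 − 4.445)/(1.645 − (-0.5828)) = 0.529.
μ = 4.445 − (-0.5828)·0.529 = 4.753.

μ ≈ 4.753, σ ≈ 0.529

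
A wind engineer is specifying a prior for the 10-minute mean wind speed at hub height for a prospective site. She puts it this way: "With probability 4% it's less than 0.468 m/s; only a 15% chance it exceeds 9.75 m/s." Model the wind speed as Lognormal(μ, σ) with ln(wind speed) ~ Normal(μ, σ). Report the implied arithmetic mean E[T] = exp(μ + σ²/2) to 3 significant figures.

E[T] ≈ 5.71 m/s

If T ~ Lognormal(μ,σ) then ln T ~ Normal(μ,σ), so the p-quantile of ln T is μ + z_p·σ.
ln(0.468) = -0.7593 and ln(9.75) = 2.277; z_{0.04} = -1.751, z_{0.85} = 1.036.
σ = (2.277 − -0.7593)/(1.036 − (-1.751)) = 1.089.
μ = -0.7593 − (-1.751)·1.089 = 1.148.
E[T] = exp(μ + σ²/2) = exp(1.148 + 0.5935) = 5.71 m/s.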